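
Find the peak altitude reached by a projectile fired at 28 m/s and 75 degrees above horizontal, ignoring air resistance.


H = (v0*sin(theta))^2 / (2g) = (28*sin(75°))^2 / (2*9.81) = 37.28 m

37.28 m


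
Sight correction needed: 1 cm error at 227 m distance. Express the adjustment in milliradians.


1 mrad subtends 1 cm per 10 m of range, so adj = error_cm / (dist_m / 10) = 1 / (227/10) = 0.04405 mrad

0.04405 mrad


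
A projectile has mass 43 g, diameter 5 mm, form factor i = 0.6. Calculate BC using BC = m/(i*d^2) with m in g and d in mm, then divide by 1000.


BC = m/(i*d^2*1000) = 43/(0.6 * 5^2 * 1000) = 0.002867

0.002867


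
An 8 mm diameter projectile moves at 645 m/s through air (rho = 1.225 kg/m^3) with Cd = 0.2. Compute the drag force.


A = pi*(d/2)^2 = pi*(8/2000)^2 = 5.02655e-05 m^2
Fd = 0.5*Cd*rho*A*v^2 = 0.5*0.2*1.225*5.02655e-05*645^2 = 2.562 N

2.562 N


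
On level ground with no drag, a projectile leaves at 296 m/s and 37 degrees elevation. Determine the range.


R = v0^2 * sin(2*theta) / g = 296^2 * sin(2*37°) / 9.81 = 8585 m

8585 m


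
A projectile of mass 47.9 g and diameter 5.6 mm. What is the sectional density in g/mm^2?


SD = m/d^2 = 47.9/5.6^2 = 1.527 g/mm^2

1.527 g/mm^2


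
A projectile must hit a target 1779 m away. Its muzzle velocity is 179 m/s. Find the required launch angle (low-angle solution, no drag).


sin(2*theta) = R*g/v0^2 = 1779*9.81/179^2 = 0.544677, theta = arcsin(0.544677)/2 = 16.5°

16.5 degrees


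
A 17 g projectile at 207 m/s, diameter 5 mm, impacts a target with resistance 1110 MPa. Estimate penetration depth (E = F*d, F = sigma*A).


A = pi*(d/2)^2 = pi*(5/2)^2 = 19.635 mm^2
E = 0.5*m*v^2 = 0.5*0.017*207^2 = 364.217 J
depth = E/(sigma*A) = 364.217 J / (1110 MPa * 19.635 mm^2) = 364.217/(1110 * 19.635) m = 0.0167112 m ≈ 16.71 mm

16.71 mm


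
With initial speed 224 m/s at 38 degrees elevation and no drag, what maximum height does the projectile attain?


H = (v0*sin(theta))^2 / (2g) = (224*sin(38°))^2 / (2*9.81) = 969.4 m

969.4 m


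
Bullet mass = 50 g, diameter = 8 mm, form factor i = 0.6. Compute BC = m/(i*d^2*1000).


BC = m/(i*d^2*1000) = 50/(0.6 * 8^2 * 1000) = 0.001302

0.001302


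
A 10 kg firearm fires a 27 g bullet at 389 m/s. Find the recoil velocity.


v_recoil = m_p * v_p / m_gun = 0.027 * 389 / 10 = 1.05 m/s

1.05 m/s


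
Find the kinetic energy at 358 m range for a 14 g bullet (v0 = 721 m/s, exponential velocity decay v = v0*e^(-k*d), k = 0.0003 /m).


v = v0*exp(-k*d) = 721*exp(-0.0003*358) = 647.578 m/s
E = 0.5*m*v^2 = 0.5*0.014*647.578^2 = 2936 J

2936 J


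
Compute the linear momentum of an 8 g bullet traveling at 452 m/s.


p = m*v = 0.008*452 = 3.616 kg·m/s

3.616 kg·m/s


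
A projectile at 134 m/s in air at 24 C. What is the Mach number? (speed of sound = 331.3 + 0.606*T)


a = 331.3 + 0.606*(24) = 345.844 m/s
M = v/a = 134/345.844 = 0.3875

0.3875


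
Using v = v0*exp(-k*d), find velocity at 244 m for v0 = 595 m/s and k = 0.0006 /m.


v = v0*exp(-k*d) = 595*exp(-0.0006*244) = 514 m/s

514 m/s


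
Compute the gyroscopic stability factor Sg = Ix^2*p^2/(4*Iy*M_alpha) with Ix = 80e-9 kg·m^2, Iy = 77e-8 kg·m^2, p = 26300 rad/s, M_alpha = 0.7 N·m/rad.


Sg = Ix^2 * p^2 / (4 * Iy * M_alpha) = (80e-9)^2 * 26300^2 / (4 * 77e-8 * 0.7) = 2.053

2.053


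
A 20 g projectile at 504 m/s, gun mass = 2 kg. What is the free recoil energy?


v_r = m_p*v_p/m_gun = 0.02*504/2 = 5.04 m/s, E_r = 0.5*m_gun*v_r^2 = 0.5*2*5.04^2 = 25.4 J

25.4 J


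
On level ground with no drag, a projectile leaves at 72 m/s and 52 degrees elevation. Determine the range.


R = v0^2 * sin(2*theta) / g = 72^2 * sin(2*52°) / 9.81 = 512.7 m

512.7 m


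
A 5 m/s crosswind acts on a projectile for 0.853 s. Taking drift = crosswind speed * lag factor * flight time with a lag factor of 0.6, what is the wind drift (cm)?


drift = v_wind * lag * t = 5 * 0.6 * 0.853 = 2.559 m ≈ 255.9 cm

255.9 cm


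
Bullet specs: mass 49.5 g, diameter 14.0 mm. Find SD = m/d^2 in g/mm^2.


SD = m/d^2 = 49.5/14.0^2 = 0.2526 g/mm^2

0.2526 g/mm^2


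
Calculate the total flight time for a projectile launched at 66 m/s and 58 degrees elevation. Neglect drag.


T = 2*v0*sin(theta)/g = 2*66*sin(58°)/9.81 = 11.41 s

11.41 s


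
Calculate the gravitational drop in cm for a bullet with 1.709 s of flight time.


drop = 0.5*g*t^2 = 0.5*9.81*1.709^2 = 14.3259 m ≈ 1433 cm

1433 cm


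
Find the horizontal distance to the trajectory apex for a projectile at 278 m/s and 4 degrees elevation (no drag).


R = v0^2*sin(2*theta)/g = 278^2*sin(2*4°)/9.81 = 1096.42 m
apex_dist = R/2 = 1096.42/2 = 548.2 m

548.2 m


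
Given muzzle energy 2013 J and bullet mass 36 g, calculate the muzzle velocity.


v = sqrt(2*E/m) = sqrt(2*2013/0.036) = 334.4 m/s

334.4 m/s


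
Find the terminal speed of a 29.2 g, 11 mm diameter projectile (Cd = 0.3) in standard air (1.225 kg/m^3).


A = pi*(d/2)^2 = pi*(11/2000)^2 = 9.50332e-05 m^2
vt = sqrt(2mg/(Cd*rho*A)) = sqrt(2*0.0292*9.81/(0.3 * 1.225 * 9.50332e-05)) = 128.1 m/s

128.1 m/s


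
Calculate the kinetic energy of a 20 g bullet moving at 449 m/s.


E = 0.5*m*v^2 = 0.5*0.02*449^2 = 2016 J

2016 J


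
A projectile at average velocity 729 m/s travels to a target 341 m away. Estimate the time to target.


t = d/v = 341/729 = 0.4678 s

0.4678 s


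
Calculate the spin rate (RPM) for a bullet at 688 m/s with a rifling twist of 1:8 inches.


twist_m = 8*0.0254 = 0.2032 m
spin = v/twist = 688/0.2032 = 3385.827 rev/s
RPM = spin*60 = 3385.827*60 ≈ 203150 RPM

203150 RPM


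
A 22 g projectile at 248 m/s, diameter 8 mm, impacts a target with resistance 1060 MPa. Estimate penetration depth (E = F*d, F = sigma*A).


A = pi*(d/2)^2 = pi*(8/2)^2 = 50.2655 mm^2
E = 0.5*m*v^2 = 0.5*0.022*248^2 = 676.544 J
depth = E/(sigma*A) = 676.544 J / (1060 MPa * 50.2655 mm^2) = 676.544/(1060 * 50.2655) m = 0.0126976 m ≈ 12.7 mm

12.7 mm


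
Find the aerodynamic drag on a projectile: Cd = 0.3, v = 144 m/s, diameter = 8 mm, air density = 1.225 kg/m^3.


A = pi*(d/2)^2 = pi*(8/2000)^2 = 5.02655e-05 m^2
Fd = 0.5*Cd*rho*A*v^2 = 0.5*0.3*1.225*5.02655e-05*144^2 = 0.1915 N

0.1915 N


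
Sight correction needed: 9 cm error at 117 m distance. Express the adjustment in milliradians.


1 mrad subtends 1 cm per 10 m of range, so adj = error_cm / (dist_m / 10) = 9 / (117/10) = 0.7692 mrad

0.7692 mrad


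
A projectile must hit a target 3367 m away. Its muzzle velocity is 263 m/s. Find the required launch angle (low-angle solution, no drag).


sin(2*theta) = R*g/v0^2 = 3367*9.81/263^2 = 0.47753, theta = arcsin(0.47753)/2 = 14.26°

14.26 degrees


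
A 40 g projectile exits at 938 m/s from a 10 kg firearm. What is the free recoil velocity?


v_recoil = m_p * v_p / m_gun = 0.04 * 938 / 10 = 3.752 m/s

3.752 m/s


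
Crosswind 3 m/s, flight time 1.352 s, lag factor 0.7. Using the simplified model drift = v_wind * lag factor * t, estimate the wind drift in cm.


drift = v_wind * lag * t = 3 * 0.7 * 1.352 = 2.8392 m ≈ 283.9 cm

283.9 cm


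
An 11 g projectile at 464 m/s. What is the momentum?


p = m*v = 0.011*464 = 5.104 kg·m/s

5.104 kg·m/s


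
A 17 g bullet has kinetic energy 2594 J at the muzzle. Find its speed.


v = sqrt(2*E/m) = sqrt(2*2594/0.017) = 552.4 m/s

552.4 m/s


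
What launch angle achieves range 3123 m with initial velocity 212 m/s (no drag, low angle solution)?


sin(2*theta) = R*g/v0^2 = 3123*9.81/212^2 = 0.681662, theta = arcsin(0.681662)/2 = 21.49°

21.49 degrees


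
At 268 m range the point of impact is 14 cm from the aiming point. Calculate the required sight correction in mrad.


1 mrad subtends 1 cm per 10 m of range, so adj = error_cm / (dist_m / 10) = 14 / (268/10) = 0.5224 mrad

0.5224 mrad


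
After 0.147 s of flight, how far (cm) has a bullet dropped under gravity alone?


drop = 0.5*g*t^2 = 0.5*9.81*0.147^2 = 0.105992 m ≈ 10.6 cm

10.6 cm


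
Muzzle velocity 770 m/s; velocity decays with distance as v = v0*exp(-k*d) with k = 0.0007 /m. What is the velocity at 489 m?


v = v0*exp(-k*d) = 770*exp(-0.0007*489) = 546.8 m/s

546.8 m/s


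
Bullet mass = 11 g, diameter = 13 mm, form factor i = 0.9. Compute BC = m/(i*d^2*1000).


BC = m/(i*d^2*1000) = 11/(0.9 * 13^2 * 1000) = 7.232e-05

7.232e-05


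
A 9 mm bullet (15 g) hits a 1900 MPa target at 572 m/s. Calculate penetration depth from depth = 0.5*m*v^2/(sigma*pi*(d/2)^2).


A = pi*(d/2)^2 = pi*(9/2)^2 = 63.6173 mm^2
E = 0.5*m*v^2 = 0.5*0.015*572^2 = 2453.88 J
depth = E/(sigma*A) = 2453.88 J / (1900 MPa * 63.6173 mm^2) = 2453.88/(1900 * 63.6173) m = 0.0203013 m ≈ 20.3 mm

20.3 mm


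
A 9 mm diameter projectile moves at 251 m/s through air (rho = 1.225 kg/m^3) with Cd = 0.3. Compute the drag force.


A = pi*(d/2)^2 = pi*(9/2000)^2 = 6.36173e-05 m^2
Fd = 0.5*Cd*rho*A*v^2 = 0.5*0.3*1.225*6.36173e-05*251^2 = 0.7365 N

0.7365 N


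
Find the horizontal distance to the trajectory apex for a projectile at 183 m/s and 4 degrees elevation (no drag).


R = v0^2*sin(2*theta)/g = 183^2*sin(2*4°)/9.81 = 475.104 m
apex_dist = R/2 = 475.104/2 = 237.6 m

237.6 m


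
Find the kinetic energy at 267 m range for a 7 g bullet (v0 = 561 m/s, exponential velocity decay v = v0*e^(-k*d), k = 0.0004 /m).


v = v0*exp(-k*d) = 561*exp(-0.0004*267) = 504.174 m/s
E = 0.5*m*v^2 = 0.5*0.007*504.174^2 = 889.7 J

889.7 J


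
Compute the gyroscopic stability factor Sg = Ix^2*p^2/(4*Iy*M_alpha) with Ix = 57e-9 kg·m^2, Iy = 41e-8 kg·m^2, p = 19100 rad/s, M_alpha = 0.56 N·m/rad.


Sg = Ix^2 * p^2 / (4 * Iy * M_alpha) = (57e-9)^2 * 19100^2 / (4 * 41e-8 * 0.56) = 1.291

1.291


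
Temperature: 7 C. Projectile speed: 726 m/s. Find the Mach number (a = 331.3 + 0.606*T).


a = 331.3 + 0.606*(7) = 335.542 m/s
M = v/a = 726/335.542 = 2.164

2.164


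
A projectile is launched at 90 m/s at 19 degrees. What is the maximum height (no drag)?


H = (v0*sin(theta))^2 / (2g) = (90*sin(19°))^2 / (2*9.81) = 43.76 m

43.76 m


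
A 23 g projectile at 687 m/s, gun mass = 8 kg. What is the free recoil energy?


v_r = m_p*v_p/m_gun = 0.023*687/8 = 1.97513 m/s, E_r = 0.5*m_gun*v_r^2 = 0.5*8*1.97513^2 = 15.6 J

15.6 J


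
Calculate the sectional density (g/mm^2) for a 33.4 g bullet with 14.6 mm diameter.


SD = m/d^2 = 33.4/14.6^2 = 0.1567 g/mm^2

0.1567 g/mm^2


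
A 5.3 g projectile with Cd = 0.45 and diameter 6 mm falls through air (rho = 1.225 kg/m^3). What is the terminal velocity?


A = pi*(d/2)^2 = pi*(6/2000)^2 = 2.82743e-05 m^2
vt = sqrt(2mg/(Cd*rho*A)) = sqrt(2*0.0053*9.81/(0.45 * 1.225 * 2.82743e-05)) = 81.68 m/s

81.68 m/s


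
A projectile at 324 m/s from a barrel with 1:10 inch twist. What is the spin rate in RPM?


twist_m = 10*0.0254 = 0.254 m
spin = v/twist = 324/0.254 = 1275.591 rev/s
RPM = spin*60 = 1275.591*60 ≈ 76535 RPM

76535 RPM


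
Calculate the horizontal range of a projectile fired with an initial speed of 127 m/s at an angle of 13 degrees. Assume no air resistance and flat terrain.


R = v0^2 * sin(2*theta) / g = 127^2 * sin(2*13°) / 9.81 = 720.7 m

720.7 m


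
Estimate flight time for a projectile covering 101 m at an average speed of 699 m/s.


t = d/v = 101/699 = 0.1445 s

0.1445 s


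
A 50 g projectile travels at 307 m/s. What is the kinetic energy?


E = 0.5*m*v^2 = 0.5*0.05*307^2 = 2356 J

2356 J


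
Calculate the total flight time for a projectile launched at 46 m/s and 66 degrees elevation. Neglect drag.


T = 2*v0*sin(theta)/g = 2*46*sin(66°)/9.81 = 8.567 s

8.567 s


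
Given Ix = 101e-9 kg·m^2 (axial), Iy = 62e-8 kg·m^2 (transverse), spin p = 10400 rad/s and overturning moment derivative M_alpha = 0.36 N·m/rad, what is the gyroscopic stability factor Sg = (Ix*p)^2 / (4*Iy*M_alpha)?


Sg = Ix^2 * p^2 / (4 * Iy * M_alpha) = (101e-9)^2 * 10400^2 / (4 * 62e-8 * 0.36) = 1.236

1.236


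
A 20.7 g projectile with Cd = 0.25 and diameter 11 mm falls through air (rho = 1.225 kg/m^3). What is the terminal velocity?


A = pi*(d/2)^2 = pi*(11/2000)^2 = 9.50332e-05 m^2
vt = sqrt(2mg/(Cd*rho*A)) = sqrt(2*0.0207*9.81/(0.25 * 1.225 * 9.50332e-05)) = 118.1 m/s

118.1 m/s


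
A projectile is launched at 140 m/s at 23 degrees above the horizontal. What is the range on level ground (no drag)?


R = v0^2 * sin(2*theta) / g = 140^2 * sin(2*23°) / 9.81 = 1437 m

1437 m


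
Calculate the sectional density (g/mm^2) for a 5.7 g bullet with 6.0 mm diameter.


SD = m/d^2 = 5.7/6.0^2 = 0.1583 g/mm^2

0.1583 g/mm^2


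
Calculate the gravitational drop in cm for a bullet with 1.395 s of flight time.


drop = 0.5*g*t^2 = 0.5*9.81*1.395^2 = 9.54525 m ≈ 954.5 cm

954.5 cm


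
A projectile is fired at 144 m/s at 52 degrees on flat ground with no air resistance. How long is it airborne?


T = 2*v0*sin(theta)/g = 2*144*sin(52°)/9.81 = 23.13 s

23.13 s


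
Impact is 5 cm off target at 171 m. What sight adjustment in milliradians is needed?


1 mrad subtends 1 cm per 10 m of range, so adj = error_cm / (dist_m / 10) = 5 / (171/10) = 0.2924 mrad

0.2924 mrad


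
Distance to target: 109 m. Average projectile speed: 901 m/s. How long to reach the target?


t = d/v = 109/901 = 0.121 s

0.121 s


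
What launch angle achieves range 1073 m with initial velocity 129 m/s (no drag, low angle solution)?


sin(2*theta) = R*g/v0^2 = 1073*9.81/129^2 = 0.632542, theta = arcsin(0.632542)/2 = 19.62°

19.62 degrees


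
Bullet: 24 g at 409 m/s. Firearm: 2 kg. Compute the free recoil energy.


v_r = m_p*v_p/m_gun = 0.024*409/2 = 4.908 m/s, E_r = 0.5*m_gun*v_r^2 = 0.5*2*4.908^2 = 24.09 J

24.09 J


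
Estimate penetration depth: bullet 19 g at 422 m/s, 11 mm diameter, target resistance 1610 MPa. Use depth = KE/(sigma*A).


A = pi*(d/2)^2 = pi*(11/2)^2 = 95.0332 mm^2
E = 0.5*m*v^2 = 0.5*0.019*422^2 = 1691.8 J
depth = E/(sigma*A) = 1691.8 J / (1610 MPa * 95.0332 mm^2) = 1691.8/(1610 * 95.0332) m = 0.0110573 m ≈ 11.06 mm

11.06 mm


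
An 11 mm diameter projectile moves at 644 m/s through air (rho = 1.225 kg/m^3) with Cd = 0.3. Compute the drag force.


A = pi*(d/2)^2 = pi*(11/2000)^2 = 9.50332e-05 m^2
Fd = 0.5*Cd*rho*A*v^2 = 0.5*0.3*1.225*9.50332e-05*644^2 = 7.242 N

7.242 N


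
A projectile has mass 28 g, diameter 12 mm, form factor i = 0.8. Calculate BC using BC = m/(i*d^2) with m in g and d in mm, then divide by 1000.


BC = m/(i*d^2*1000) = 28/(0.8 * 12^2 * 1000) = 0.0002431

0.0002431


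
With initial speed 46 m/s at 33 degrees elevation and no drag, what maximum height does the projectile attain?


H = (v0*sin(theta))^2 / (2g) = (46*sin(33°))^2 / (2*9.81) = 31.99 m

31.99 m


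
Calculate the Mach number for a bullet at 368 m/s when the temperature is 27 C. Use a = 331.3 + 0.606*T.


a = 331.3 + 0.606*(27) = 347.662 m/s
M = v/a = 368/347.662 = 1.058

1.058


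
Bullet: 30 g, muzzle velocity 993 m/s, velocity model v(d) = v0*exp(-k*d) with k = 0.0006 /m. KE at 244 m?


v = v0*exp(-k*d) = 993*exp(-0.0006*244) = 857.765 m/s
E = 0.5*m*v^2 = 0.5*0.03*857.765^2 = 11036 J

11036 J


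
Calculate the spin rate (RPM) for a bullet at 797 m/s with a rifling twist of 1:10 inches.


twist_m = 10*0.0254 = 0.254 m
spin = v/twist = 797/0.254 = 3137.795 rev/s
RPM = spin*60 = 3137.795*60 ≈ 188268 RPM

188268 RPM


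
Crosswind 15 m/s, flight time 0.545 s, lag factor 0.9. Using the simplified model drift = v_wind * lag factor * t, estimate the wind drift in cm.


drift = v_wind * lag * t = 15 * 0.9 * 0.545 = 7.3575 m ≈ 735.8 cm

735.8 cm


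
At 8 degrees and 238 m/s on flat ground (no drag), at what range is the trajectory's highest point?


R = v0^2*sin(2*theta)/g = 238^2*sin(2*8°)/9.81 = 1591.56 m
apex_dist = R/2 = 1591.56/2 = 795.8 m

795.8 m


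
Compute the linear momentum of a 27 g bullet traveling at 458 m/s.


p = m*v = 0.027*458 = 12.37 kg·m/s

12.37 kg·m/s


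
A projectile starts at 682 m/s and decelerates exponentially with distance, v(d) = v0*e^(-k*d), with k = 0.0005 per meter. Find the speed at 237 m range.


v = v0*exp(-k*d) = 682*exp(-0.0005*237) = 605.8 m/s

605.8 m/s


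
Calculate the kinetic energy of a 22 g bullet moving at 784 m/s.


E = 0.5*m*v^2 = 0.5*0.022*784^2 = 6761 J

6761 J


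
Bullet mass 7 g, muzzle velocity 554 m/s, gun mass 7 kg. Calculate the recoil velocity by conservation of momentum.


v_recoil = m_p * v_p / m_gun = 0.007 * 554 / 7 = 0.554 m/s

0.554 m/s


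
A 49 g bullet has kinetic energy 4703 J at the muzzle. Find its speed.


v = sqrt(2*E/m) = sqrt(2*4703/0.049) = 438.1 m/s

438.1 m/s


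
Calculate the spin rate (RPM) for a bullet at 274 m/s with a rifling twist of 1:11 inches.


twist_m = 11*0.0254 = 0.2794 m
spin = v/twist = 274/0.2794 = 980.6729 rev/s
RPM = spin*60 = 980.6729*60 ≈ 58840 RPM

58840 RPM


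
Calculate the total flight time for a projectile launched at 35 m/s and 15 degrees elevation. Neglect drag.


T = 2*v0*sin(theta)/g = 2*35*sin(15°)/9.81 = 1.847 s

1.847 s


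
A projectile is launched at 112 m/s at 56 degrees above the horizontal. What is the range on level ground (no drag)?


R = v0^2 * sin(2*theta) / g = 112^2 * sin(2*56°) / 9.81 = 1186 m

1186 m


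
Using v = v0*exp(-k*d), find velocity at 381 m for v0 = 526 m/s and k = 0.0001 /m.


v = v0*exp(-k*d) = 526*exp(-0.0001*381) = 506.3 m/s

506.3 m/s


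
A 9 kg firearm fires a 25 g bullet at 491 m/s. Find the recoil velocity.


v_recoil = m_p * v_p / m_gun = 0.025 * 491 / 9 = 1.364 m/s

1.364 m/s


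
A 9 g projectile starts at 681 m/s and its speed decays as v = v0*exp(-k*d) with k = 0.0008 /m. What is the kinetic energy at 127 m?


v = v0*exp(-k*d) = 681*exp(-0.0008*127) = 615.209 m/s
E = 0.5*m*v^2 = 0.5*0.009*615.209^2 = 1703 J

1703 J


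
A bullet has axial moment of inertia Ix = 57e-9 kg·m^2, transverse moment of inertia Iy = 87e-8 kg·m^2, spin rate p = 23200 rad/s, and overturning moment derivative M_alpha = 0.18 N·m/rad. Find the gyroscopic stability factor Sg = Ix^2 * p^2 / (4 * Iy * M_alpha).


Sg = Ix^2 * p^2 / (4 * Iy * M_alpha) = (57e-9)^2 * 23200^2 / (4 * 87e-8 * 0.18) = 2.792

2.792


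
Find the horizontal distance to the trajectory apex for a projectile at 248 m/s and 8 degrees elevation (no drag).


R = v0^2*sin(2*theta)/g = 248^2*sin(2*8°)/9.81 = 1728.11 m
apex_dist = R/2 = 1728.11/2 = 864.1 m

864.1 m


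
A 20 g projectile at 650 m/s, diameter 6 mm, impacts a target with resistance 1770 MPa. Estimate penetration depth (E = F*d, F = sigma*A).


A = pi*(d/2)^2 = pi*(6/2)^2 = 28.2743 mm^2
E = 0.5*m*v^2 = 0.5*0.02*650^2 = 4225 J
depth = E/(sigma*A) = 4225 J / (1770 MPa * 28.2743 mm^2) = 4225/(1770 * 28.2743) m = 0.0844231 m ≈ 84.42 mm

84.42 mm


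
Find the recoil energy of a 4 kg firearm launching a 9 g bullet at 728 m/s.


v_r = m_p*v_p/m_gun = 0.009*728/4 = 1.638 m/s, E_r = 0.5*m_gun*v_r^2 = 0.5*4*1.638^2 = 5.366 J

5.366 J


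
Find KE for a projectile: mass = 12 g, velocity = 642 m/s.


E = 0.5*m*v^2 = 0.5*0.012*642^2 = 2473 J

2473 J


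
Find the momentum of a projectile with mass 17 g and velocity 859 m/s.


p = m*v = 0.017*859 = 14.6 kg·m/s

14.6 kg·m/s


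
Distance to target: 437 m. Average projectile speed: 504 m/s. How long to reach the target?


t = d/v = 437/504 = 0.8671 s

0.8671 s


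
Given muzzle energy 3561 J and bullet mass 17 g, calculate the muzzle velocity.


v = sqrt(2*E/m) = sqrt(2*3561/0.017) = 647.3 m/s

647.3 m/s


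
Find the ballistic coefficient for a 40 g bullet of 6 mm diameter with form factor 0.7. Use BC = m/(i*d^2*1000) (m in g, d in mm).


BC = m/(i*d^2*1000) = 40/(0.7 * 6^2 * 1000) = 0.001587

0.001587


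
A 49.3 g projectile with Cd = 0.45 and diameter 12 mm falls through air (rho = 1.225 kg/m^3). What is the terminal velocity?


A = pi*(d/2)^2 = pi*(12/2000)^2 = 1.13097e-04 m^2
vt = sqrt(2mg/(Cd*rho*A)) = sqrt(2*0.0493*9.81/(0.45 * 1.225 * 1.13097e-04)) = 124.6 m/s

124.6 m/s


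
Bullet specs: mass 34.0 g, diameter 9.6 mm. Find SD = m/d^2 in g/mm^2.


SD = m/d^2 = 34.0/9.6^2 = 0.3689 g/mm^2

0.3689 g/mm^2


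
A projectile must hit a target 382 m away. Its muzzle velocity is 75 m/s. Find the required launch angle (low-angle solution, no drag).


sin(2*theta) = R*g/v0^2 = 382*9.81/75^2 = 0.666208, theta = arcsin(0.666208)/2 = 20.89°

20.89 degrees


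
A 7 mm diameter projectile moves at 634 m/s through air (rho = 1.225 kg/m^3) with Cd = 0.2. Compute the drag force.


A = pi*(d/2)^2 = pi*(7/2000)^2 = 3.84845e-05 m^2
Fd = 0.5*Cd*rho*A*v^2 = 0.5*0.2*1.225*3.84845e-05*634^2 = 1.895 N

1.895 N


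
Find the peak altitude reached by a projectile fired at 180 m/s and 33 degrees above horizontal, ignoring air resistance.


H = (v0*sin(theta))^2 / (2g) = (180*sin(33°))^2 / (2*9.81) = 489.9 m

489.9 m


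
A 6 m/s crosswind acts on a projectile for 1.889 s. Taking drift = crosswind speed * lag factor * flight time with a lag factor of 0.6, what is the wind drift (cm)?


drift = v_wind * lag * t = 6 * 0.6 * 1.889 = 6.8004 m ≈ 680 cm

680 cm


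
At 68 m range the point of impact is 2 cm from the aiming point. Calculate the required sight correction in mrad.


1 mrad subtends 1 cm per 10 m of range, so adj = error_cm / (dist_m / 10) = 2 / (68/10) = 0.2941 mrad

0.2941 mrad


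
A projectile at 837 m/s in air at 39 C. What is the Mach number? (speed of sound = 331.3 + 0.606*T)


a = 331.3 + 0.606*(39) = 354.934 m/s
M = v/a = 837/354.934 = 2.358

2.358


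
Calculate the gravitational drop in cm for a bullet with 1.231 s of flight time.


drop = 0.5*g*t^2 = 0.5*9.81*1.231^2 = 7.43285 m ≈ 743.3 cm

743.3 cm


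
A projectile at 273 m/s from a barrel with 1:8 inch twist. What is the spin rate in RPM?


twist_m = 8*0.0254 = 0.2032 m
spin = v/twist = 273/0.2032 = 1343.504 rev/s
RPM = spin*60 = 1343.504*60 ≈ 80610 RPM

80610 RPM


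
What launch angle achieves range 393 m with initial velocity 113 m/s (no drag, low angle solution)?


sin(2*theta) = R*g/v0^2 = 393*9.81/113^2 = 0.301929, theta = arcsin(0.301929)/2 = 8.787°

8.787 degrees


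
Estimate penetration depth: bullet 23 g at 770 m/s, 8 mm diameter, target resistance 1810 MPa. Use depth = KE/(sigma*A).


A = pi*(d/2)^2 = pi*(8/2)^2 = 50.2655 mm^2
E = 0.5*m*v^2 = 0.5*0.023*770^2 = 6818.35 J
depth = E/(sigma*A) = 6818.35 J / (1810 MPa * 50.2655 mm^2) = 6818.35/(1810 * 50.2655) m = 0.074943 m ≈ 74.94 mm

74.94 mm


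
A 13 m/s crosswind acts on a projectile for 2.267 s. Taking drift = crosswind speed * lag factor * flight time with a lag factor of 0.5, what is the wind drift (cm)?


drift = v_wind * lag * t = 13 * 0.5 * 2.267 = 14.7355 m ≈ 1474 cm

1474 cm


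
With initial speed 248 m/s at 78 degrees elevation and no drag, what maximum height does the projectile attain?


H = (v0*sin(theta))^2 / (2g) = (248*sin(78°))^2 / (2*9.81) = 2999 m

2999 m


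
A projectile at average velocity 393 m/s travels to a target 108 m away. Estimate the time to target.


t = d/v = 108/393 = 0.2748 s

0.2748 s


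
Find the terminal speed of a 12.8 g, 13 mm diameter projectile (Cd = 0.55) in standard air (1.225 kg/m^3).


A = pi*(d/2)^2 = pi*(13/2000)^2 = 1.32732e-04 m^2
vt = sqrt(2mg/(Cd*rho*A)) = sqrt(2*0.0128*9.81/(0.55 * 1.225 * 1.32732e-04)) = 52.99 m/s

52.99 m/s


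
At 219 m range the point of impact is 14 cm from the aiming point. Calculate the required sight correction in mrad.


1 mrad subtends 1 cm per 10 m of range, so adj = error_cm / (dist_m / 10) = 14 / (219/10) = 0.6393 mrad

0.6393 mrad


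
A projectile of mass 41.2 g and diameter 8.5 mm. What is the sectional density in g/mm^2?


SD = m/d^2 = 41.2/8.5^2 = 0.5702 g/mm^2

0.5702 g/mm^2


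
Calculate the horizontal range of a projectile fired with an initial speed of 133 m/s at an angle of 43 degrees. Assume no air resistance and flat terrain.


R = v0^2 * sin(2*theta) / g = 133^2 * sin(2*43°) / 9.81 = 1799 m

1799 m


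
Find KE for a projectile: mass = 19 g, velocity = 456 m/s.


E = 0.5*m*v^2 = 0.5*0.019*456^2 = 1975 J

1975 J


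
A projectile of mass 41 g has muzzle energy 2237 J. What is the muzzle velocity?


v = sqrt(2*E/m) = sqrt(2*2237/0.041) = 330.3 m/s

330.3 m/s


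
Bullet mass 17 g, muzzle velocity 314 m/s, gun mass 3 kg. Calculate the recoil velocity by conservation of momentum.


v_recoil = m_p * v_p / m_gun = 0.017 * 314 / 3 = 1.779 m/s

1.779 m/s


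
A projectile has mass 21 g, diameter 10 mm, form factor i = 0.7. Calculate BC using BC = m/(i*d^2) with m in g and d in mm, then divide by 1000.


BC = m/(i*d^2*1000) = 21/(0.7 * 10^2 * 1000) = 0.0003

0.0003


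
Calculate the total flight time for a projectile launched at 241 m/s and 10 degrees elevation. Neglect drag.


T = 2*v0*sin(theta)/g = 2*241*sin(10°)/9.81 = 8.532 s

8.532 s


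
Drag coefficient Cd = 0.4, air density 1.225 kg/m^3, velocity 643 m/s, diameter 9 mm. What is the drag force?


A = pi*(d/2)^2 = pi*(9/2000)^2 = 6.36173e-05 m^2
Fd = 0.5*Cd*rho*A*v^2 = 0.5*0.4*1.225*6.36173e-05*643^2 = 6.444 N

6.444 N


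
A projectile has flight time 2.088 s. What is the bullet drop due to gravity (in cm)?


drop = 0.5*g*t^2 = 0.5*9.81*2.088^2 = 21.3845 m ≈ 2138 cm

2138 cm


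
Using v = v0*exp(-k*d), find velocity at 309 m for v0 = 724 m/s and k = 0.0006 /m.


v = v0*exp(-k*d) = 724*exp(-0.0006*309) = 601.5 m/s

601.5 m/s


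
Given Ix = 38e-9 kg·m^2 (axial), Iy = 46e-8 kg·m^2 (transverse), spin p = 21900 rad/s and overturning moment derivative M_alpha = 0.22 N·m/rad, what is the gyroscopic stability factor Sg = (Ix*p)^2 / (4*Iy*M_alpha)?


Sg = Ix^2 * p^2 / (4 * Iy * M_alpha) = (38e-9)^2 * 21900^2 / (4 * 46e-8 * 0.22) = 1.711

1.711


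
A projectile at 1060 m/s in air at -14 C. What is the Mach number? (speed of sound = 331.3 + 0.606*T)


a = 331.3 + 0.606*(-14) = 322.816 m/s
M = v/a = 1060/322.816 = 3.284

3.284


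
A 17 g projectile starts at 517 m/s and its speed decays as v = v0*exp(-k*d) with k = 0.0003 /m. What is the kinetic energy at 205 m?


v = v0*exp(-k*d) = 517*exp(-0.0003*205) = 486.162 m/s
E = 0.5*m*v^2 = 0.5*0.017*486.162^2 = 2009 J

2009 J


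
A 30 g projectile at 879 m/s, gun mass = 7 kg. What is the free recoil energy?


v_r = m_p*v_p/m_gun = 0.03*879/7 = 3.76714 m/s, E_r = 0.5*m_gun*v_r^2 = 0.5*7*3.76714^2 = 49.67 J

49.67 J


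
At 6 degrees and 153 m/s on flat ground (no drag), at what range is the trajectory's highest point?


R = v0^2*sin(2*theta)/g = 153^2*sin(2*6°)/9.81 = 496.127 m
apex_dist = R/2 = 496.127/2 = 248.1 m

248.1 m


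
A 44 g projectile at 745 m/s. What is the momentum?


p = m*v = 0.044*745 = 32.78 kg·m/s

32.78 kg·m/s


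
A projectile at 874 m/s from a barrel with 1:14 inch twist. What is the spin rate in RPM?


twist_m = 14*0.0254 = 0.3556 m
spin = v/twist = 874/0.3556 = 2457.818 rev/s
RPM = spin*60 = 2457.818*60 ≈ 147469 RPM

147469 RPM


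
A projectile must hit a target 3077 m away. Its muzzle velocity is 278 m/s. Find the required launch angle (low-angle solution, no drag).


sin(2*theta) = R*g/v0^2 = 3077*9.81/278^2 = 0.390577, theta = arcsin(0.390577)/2 = 11.5°

11.5 degrees


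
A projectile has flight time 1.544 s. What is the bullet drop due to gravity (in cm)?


drop = 0.5*g*t^2 = 0.5*9.81*1.544^2 = 11.6932 m ≈ 1169 cm

1169 cm


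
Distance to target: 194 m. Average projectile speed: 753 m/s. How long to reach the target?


t = d/v = 194/753 = 0.2576 s

0.2576 s


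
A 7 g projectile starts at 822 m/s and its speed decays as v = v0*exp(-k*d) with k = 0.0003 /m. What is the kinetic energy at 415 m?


v = v0*exp(-k*d) = 822*exp(-0.0003*415) = 725.775 m/s
E = 0.5*m*v^2 = 0.5*0.007*725.775^2 = 1844 J

1844 J


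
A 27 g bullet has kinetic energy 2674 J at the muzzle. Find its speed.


v = sqrt(2*E/m) = sqrt(2*2674/0.027) = 445.1 m/s

445.1 m/s


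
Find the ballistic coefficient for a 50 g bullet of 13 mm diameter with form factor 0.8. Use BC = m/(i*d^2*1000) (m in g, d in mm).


BC = m/(i*d^2*1000) = 50/(0.8 * 13^2 * 1000) = 0.0003698

0.0003698


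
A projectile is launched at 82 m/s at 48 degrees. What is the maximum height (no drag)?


H = (v0*sin(theta))^2 / (2g) = (82*sin(48°))^2 / (2*9.81) = 189.3 m

189.3 m


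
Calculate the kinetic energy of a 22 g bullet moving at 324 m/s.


E = 0.5*m*v^2 = 0.5*0.022*324^2 = 1155 J

1155 J


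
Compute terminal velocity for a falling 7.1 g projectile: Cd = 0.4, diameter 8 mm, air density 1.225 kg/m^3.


A = pi*(d/2)^2 = pi*(8/2000)^2 = 5.02655e-05 m^2
vt = sqrt(2mg/(Cd*rho*A)) = sqrt(2*0.0071*9.81/(0.4 * 1.225 * 5.02655e-05)) = 75.2 m/s

75.2 m/s


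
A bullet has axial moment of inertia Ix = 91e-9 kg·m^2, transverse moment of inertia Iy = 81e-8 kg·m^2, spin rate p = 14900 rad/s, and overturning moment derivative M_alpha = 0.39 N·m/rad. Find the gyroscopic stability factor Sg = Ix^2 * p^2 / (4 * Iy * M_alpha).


Sg = Ix^2 * p^2 / (4 * Iy * M_alpha) = (91e-9)^2 * 14900^2 / (4 * 81e-8 * 0.39) = 1.455

1.455


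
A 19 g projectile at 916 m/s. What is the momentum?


p = m*v = 0.019*916 = 17.4 kg·m/s

17.4 kg·m/s


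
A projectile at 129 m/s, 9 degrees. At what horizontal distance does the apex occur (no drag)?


R = v0^2*sin(2*theta)/g = 129^2*sin(2*9°)/9.81 = 524.195 m
apex_dist = R/2 = 524.195/2 = 262.1 m

262.1 m


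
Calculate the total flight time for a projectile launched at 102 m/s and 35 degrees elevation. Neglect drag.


T = 2*v0*sin(theta)/g = 2*102*sin(35°)/9.81 = 11.93 s

11.93 s


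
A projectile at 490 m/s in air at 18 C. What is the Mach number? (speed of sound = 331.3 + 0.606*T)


a = 331.3 + 0.606*(18) = 342.208 m/s
M = v/a = 490/342.208 = 1.432

1.432


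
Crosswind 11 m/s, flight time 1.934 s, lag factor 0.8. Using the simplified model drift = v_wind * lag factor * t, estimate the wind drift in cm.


drift = v_wind * lag * t = 11 * 0.8 * 1.934 = 17.0192 m ≈ 1702 cm

1702 cm


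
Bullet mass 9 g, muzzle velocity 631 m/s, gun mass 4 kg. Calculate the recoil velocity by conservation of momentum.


v_recoil = m_p * v_p / m_gun = 0.009 * 631 / 4 = 1.42 m/s

1.42 m/s


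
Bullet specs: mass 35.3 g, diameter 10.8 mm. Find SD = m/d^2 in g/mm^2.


SD = m/d^2 = 35.3/10.8^2 = 0.3026 g/mm^2

0.3026 g/mm^2


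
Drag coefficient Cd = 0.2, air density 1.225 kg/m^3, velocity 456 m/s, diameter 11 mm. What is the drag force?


A = pi*(d/2)^2 = pi*(11/2000)^2 = 9.50332e-05 m^2
Fd = 0.5*Cd*rho*A*v^2 = 0.5*0.2*1.225*9.50332e-05*456^2 = 2.421 N

2.421 N


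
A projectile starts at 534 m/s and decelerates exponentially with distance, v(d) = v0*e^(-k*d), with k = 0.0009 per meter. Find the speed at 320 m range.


v = v0*exp(-k*d) = 534*exp(-0.0009*320) = 400.4 m/s

400.4 m/s


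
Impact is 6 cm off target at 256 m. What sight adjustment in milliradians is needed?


1 mrad subtends 1 cm per 10 m of range, so adj = error_cm / (dist_m / 10) = 6 / (256/10) = 0.2344 mrad

0.2344 mrad


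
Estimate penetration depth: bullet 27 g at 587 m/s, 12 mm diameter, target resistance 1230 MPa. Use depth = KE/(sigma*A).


A = pi*(d/2)^2 = pi*(12/2)^2 = 113.097 mm^2
E = 0.5*m*v^2 = 0.5*0.027*587^2 = 4651.68 J
depth = E/(sigma*A) = 4651.68 J / (1230 MPa * 113.097 mm^2) = 4651.68/(1230 * 113.097) m = 0.0334389 m ≈ 33.44 mm

33.44 mm


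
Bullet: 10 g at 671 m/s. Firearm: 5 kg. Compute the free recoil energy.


v_r = m_p*v_p/m_gun = 0.01*671/5 = 1.342 m/s, E_r = 0.5*m_gun*v_r^2 = 0.5*5*1.342^2 = 4.502 J

4.502 J


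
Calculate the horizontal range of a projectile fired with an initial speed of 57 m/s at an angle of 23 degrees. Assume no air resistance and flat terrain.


R = v0^2 * sin(2*theta) / g = 57^2 * sin(2*23°) / 9.81 = 238.2 m

238.2 m


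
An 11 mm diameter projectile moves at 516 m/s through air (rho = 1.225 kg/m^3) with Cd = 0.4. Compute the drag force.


A = pi*(d/2)^2 = pi*(11/2000)^2 = 9.50332e-05 m^2
Fd = 0.5*Cd*rho*A*v^2 = 0.5*0.4*1.225*9.50332e-05*516^2 = 6.199 N

6.199 N


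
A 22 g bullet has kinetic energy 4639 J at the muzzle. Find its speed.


v = sqrt(2*E/m) = sqrt(2*4639/0.022) = 649.4 m/s

649.4 m/s


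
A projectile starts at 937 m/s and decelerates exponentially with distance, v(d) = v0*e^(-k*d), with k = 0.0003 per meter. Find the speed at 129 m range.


v = v0*exp(-k*d) = 937*exp(-0.0003*129) = 901.4 m/s

901.4 m/s


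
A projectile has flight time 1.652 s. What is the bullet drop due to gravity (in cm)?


drop = 0.5*g*t^2 = 0.5*9.81*1.652^2 = 13.3863 m ≈ 1339 cm

1339 cm


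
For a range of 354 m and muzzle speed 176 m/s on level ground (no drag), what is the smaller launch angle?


sin(2*theta) = R*g/v0^2 = 354*9.81/176^2 = 0.112111, theta = arcsin(0.112111)/2 = 3.219°

3.219 degrees


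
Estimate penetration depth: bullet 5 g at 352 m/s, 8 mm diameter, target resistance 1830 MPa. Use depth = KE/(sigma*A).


A = pi*(d/2)^2 = pi*(8/2)^2 = 50.2655 mm^2
E = 0.5*m*v^2 = 0.5*0.005*352^2 = 309.76 J
depth = E/(sigma*A) = 309.76 J / (1830 MPa * 50.2655 mm^2) = 309.76/(1830 * 50.2655) m = 0.00336748 m ≈ 3.367 mm

3.367 mm


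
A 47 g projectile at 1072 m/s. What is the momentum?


p = m*v = 0.047*1072 = 50.38 kg·m/s

50.38 kg·m/s


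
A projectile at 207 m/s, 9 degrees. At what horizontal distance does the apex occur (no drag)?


R = v0^2*sin(2*theta)/g = 207^2*sin(2*9°)/9.81 = 1349.75 m
apex_dist = R/2 = 1349.75/2 = 674.9 m

674.9 m


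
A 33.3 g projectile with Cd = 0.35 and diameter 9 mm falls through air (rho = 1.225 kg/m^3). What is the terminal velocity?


A = pi*(d/2)^2 = pi*(9/2000)^2 = 6.36173e-05 m^2
vt = sqrt(2mg/(Cd*rho*A)) = sqrt(2*0.0333*9.81/(0.35 * 1.225 * 6.36173e-05)) = 154.8 m/s

154.8 m/s


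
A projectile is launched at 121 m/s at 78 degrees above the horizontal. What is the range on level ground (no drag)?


R = v0^2 * sin(2*theta) / g = 121^2 * sin(2*78°) / 9.81 = 607 m

607 m


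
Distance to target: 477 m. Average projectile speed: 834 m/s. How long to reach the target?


t = d/v = 477/834 = 0.5719 s

0.5719 s


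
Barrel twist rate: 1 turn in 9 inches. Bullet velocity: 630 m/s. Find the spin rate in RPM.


twist_m = 9*0.0254 = 0.2286 m
spin = v/twist = 630/0.2286 = 2755.906 rev/s
RPM = spin*60 = 2755.906*60 ≈ 165354 RPM

165354 RPM


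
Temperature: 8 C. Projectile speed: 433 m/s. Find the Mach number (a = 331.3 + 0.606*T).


a = 331.3 + 0.606*(8) = 336.148 m/s
M = v/a = 433/336.148 = 1.288

1.288


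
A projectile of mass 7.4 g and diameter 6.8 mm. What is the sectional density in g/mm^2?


SD = m/d^2 = 7.4/6.8^2 = 0.16 g/mm^2

0.16 g/mm^2


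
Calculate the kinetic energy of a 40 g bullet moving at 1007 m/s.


E = 0.5*m*v^2 = 0.5*0.04*1007^2 = 20281 J

20281 J


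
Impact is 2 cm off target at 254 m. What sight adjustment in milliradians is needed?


1 mrad subtends 1 cm per 10 m of range, so adj = error_cm / (dist_m / 10) = 2 / (254/10) = 0.07874 mrad

0.07874 mrad


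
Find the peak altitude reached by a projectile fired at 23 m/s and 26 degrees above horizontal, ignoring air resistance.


H = (v0*sin(theta))^2 / (2g) = (23*sin(26°))^2 / (2*9.81) = 5.181 m

5.181 m


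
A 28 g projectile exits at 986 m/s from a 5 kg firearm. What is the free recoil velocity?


v_recoil = m_p * v_p / m_gun = 0.028 * 986 / 5 = 5.522 m/s

5.522 m/s


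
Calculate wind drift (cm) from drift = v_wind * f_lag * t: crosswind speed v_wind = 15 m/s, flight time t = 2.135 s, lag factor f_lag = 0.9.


drift = v_wind * lag * t = 15 * 0.9 * 2.135 = 28.8225 m ≈ 2882 cm

2882 cm


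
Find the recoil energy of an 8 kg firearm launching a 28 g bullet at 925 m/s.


v_r = m_p*v_p/m_gun = 0.028*925/8 = 3.2375 m/s, E_r = 0.5*m_gun*v_r^2 = 0.5*8*3.2375^2 = 41.93 J

41.93 J


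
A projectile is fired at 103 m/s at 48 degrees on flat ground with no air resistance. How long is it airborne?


T = 2*v0*sin(theta)/g = 2*103*sin(48°)/9.81 = 15.61 s

15.61 s


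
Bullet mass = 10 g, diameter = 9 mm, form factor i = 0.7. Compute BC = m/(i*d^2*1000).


BC = m/(i*d^2*1000) = 10/(0.7 * 9^2 * 1000) = 0.0001764

0.0001764


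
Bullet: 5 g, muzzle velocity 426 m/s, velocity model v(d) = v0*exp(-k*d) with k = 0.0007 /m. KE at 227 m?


v = v0*exp(-k*d) = 426*exp(-0.0007*227) = 363.413 m/s
E = 0.5*m*v^2 = 0.5*0.005*363.413^2 = 330.2 J

330.2 J


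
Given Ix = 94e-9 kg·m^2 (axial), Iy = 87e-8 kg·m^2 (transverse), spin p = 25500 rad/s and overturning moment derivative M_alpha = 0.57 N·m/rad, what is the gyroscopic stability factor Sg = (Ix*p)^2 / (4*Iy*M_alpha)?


Sg = Ix^2 * p^2 / (4 * Iy * M_alpha) = (94e-9)^2 * 25500^2 / (4 * 87e-8 * 0.57) = 2.897

2.897


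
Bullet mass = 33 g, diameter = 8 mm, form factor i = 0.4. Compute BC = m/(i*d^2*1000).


BC = m/(i*d^2*1000) = 33/(0.4 * 8^2 * 1000) = 0.001289

0.001289


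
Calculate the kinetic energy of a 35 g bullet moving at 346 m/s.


E = 0.5*m*v^2 = 0.5*0.035*346^2 = 2095 J

2095 J


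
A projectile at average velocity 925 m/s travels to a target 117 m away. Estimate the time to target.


t = d/v = 117/925 = 0.1265 s

0.1265 s


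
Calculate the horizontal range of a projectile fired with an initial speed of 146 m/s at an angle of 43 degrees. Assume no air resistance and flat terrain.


R = v0^2 * sin(2*theta) / g = 146^2 * sin(2*43°) / 9.81 = 2168 m

2168 m


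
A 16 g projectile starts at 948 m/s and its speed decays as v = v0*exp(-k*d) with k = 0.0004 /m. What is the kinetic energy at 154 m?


v = v0*exp(-k*d) = 948*exp(-0.0004*154) = 891.365 m/s
E = 0.5*m*v^2 = 0.5*0.016*891.365^2 = 6356 J

6356 J


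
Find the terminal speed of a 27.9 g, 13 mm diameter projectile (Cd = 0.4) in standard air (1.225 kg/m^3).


A = pi*(d/2)^2 = pi*(13/2000)^2 = 1.32732e-04 m^2
vt = sqrt(2mg/(Cd*rho*A)) = sqrt(2*0.0279*9.81/(0.4 * 1.225 * 1.32732e-04)) = 91.74 m/s

91.74 m/s


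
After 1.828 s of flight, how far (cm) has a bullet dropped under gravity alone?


drop = 0.5*g*t^2 = 0.5*9.81*1.828^2 = 16.3905 m ≈ 1639 cm

1639 cm


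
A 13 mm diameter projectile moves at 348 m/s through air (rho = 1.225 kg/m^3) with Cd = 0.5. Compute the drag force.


A = pi*(d/2)^2 = pi*(13/2000)^2 = 1.32732e-04 m^2
Fd = 0.5*Cd*rho*A*v^2 = 0.5*0.5*1.225*1.32732e-04*348^2 = 4.923 N

4.923 N


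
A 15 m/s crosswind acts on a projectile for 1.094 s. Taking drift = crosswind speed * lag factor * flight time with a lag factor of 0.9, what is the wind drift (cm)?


drift = v_wind * lag * t = 15 * 0.9 * 1.094 = 14.769 m ≈ 1477 cm

1477 cm


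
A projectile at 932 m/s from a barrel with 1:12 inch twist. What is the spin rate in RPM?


twist_m = 12*0.0254 = 0.3048 m
spin = v/twist = 932/0.3048 = 3057.743 rev/s
RPM = spin*60 = 3057.743*60 ≈ 183465 RPM

183465 RPM


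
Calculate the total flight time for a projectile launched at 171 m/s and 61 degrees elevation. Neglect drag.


T = 2*v0*sin(theta)/g = 2*171*sin(61°)/9.81 = 30.49 s

30.49 s


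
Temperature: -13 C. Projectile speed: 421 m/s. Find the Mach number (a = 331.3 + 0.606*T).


a = 331.3 + 0.606*(-13) = 323.422 m/s
M = v/a = 421/323.422 = 1.302

1.302


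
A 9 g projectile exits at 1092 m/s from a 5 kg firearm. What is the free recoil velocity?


v_recoil = m_p * v_p / m_gun = 0.009 * 1092 / 5 = 1.966 m/s

1.966 m/s
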